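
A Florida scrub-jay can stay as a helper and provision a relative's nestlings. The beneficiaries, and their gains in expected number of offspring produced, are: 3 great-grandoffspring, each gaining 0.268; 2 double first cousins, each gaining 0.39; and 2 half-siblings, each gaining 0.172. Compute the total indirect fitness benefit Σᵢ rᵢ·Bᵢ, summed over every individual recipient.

r to a great-grandoffspring = 0.125 (three parent–offspring links: r = (1/2)^3 = 1/8).
r to a double first cousin = 1/4 (double first cousins share both grandparent pairs — four paths of length 4: r = 4·(1/2)^4 = 1/4).
r to a half-sibling = 0.25 (half-sibs share one parent — one path of length 2: r = (1/2)^2 = 1/4).
Summing one r·B term per recipient: 3·0.125·0.268 + 2·0.25·0.39 + 2·0.25·0.172 = 0.3815.

0.3815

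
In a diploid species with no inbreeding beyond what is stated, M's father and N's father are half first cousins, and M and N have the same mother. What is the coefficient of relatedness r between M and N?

Relatedness sums over independent paths through distinct common ancestors.
M and N are related in two ways: half second cousins through their fathers (r = 1/64) and half-sibs through their shared mother (r = 1/4).
r = 1/64 + 1/4 = 17/64 = 0.265625.

0.265625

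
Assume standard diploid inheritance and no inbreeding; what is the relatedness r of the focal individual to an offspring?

One parent–offspring link: r = (1/2)^1 = 1/2.

0.5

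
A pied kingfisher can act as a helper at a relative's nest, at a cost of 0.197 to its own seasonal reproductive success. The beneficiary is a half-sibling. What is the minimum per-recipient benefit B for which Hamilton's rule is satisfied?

r to a half-sibling = 1/4 (half-sibs share one parent — one path of length 2: r = (1/2)^2 = 1/4).
Hamilton's rule with n recipients of equal r: n·r·B > C, so B > C/(n·r) = 0.197/(1·0.25) = 0.788.

0.788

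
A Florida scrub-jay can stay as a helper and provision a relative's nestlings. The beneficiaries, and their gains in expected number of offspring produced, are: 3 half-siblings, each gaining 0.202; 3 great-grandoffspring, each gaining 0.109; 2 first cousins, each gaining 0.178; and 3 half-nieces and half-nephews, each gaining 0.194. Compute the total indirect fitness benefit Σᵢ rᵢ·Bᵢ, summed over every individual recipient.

0.309625

r to a half-sibling = 0.25 (half-sibs share one parent — one path of length 2: r = (1/2)^2 = 1/4).
r to a great-grandoffspring = 0.125 (three parent–offspring links: r = (1/2)^3 = 1/8).
r to a first cousin = 1/8 (first cousins share one grandparent pair — two paths of length 4: r = 2·(1/2)^4 = 1/8).
r to a half-niece or half-nephew = 0.125 (half-aunt/uncle↔niece/nephew: one path of length 3: r = (1/2)^3 = 1/8).
Summing one r·B term per recipient: 3·0.25·0.202 + 3·0.125·0.109 + 2·0.125·0.178 + 3·0.125·0.194 = 0.309625.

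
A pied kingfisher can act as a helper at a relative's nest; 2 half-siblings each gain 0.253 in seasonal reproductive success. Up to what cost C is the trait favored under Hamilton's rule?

0.1265

r to a half-sibling = 0.25 (half-sibs share one parent — one path of length 2: r = (1/2)^2 = 1/4).
Hamilton's rule: n·r·B > C, so the trait is favored while C < n·r·B = 2·0.25·0.253 = 0.1265.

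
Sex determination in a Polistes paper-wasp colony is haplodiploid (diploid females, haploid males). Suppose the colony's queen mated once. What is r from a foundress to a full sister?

0.75

Haplodiploid full sisters inherit their father's entire haploid genome identically (contributing 1/2) and on average half of their mother's contribution (1/2 · 1/2 = 1/4); r = 1/2 + 1/4 = 3/4.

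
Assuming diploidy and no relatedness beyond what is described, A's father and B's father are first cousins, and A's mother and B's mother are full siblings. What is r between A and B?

Relatedness sums over independent paths through distinct common ancestors.
A and B are related in two ways: second cousins through their fathers (r = 1/32) and first cousins through their mothers (r = 1/8).
r = 1/32 + 1/8 = 5/32 = 0.15625.

0.15625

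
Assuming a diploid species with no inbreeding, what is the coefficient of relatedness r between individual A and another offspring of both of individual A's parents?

0.5

Each parent–offspring link contributes a factor of 1/2, and independent paths through distinct common ancestors add.
Full sibs share both parents — two paths of length 2: r = 2·(1/2)^2 = 1/2.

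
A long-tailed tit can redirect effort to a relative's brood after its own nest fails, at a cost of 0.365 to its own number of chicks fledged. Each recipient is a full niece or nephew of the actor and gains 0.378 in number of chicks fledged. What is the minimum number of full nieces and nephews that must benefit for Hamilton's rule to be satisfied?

4

r to a full niece or nephew = 0.25 (full aunt/uncle↔niece/nephew: two paths of length 3 through the shared grandparent pair: r = 2·(1/2)^3 = 1/4).
Hamilton's rule: n·r·B > C  ⇒  n > C/(r·B) = 0.365/(0.25·0.378) = 3.862.
The smallest integer exceeding 3.862 is 4.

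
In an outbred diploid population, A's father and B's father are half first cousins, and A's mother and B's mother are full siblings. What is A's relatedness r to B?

0.140625

Independent pedigree routes through distinct common ancestors add.
A and B are related in two ways: half second cousins through their fathers (r = 1/64) and first cousins through their mothers (r = 1/8).
r = 1/64 + 1/8 = 0.140625.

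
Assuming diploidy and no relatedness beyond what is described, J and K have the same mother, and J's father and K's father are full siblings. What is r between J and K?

Relatedness sums over independent paths through distinct common ancestors.
J and K are related in two ways: half-sibs through their shared mother (r = 1/4) and first cousins through their fathers (r = 1/8).
r = 1/4 + 1/8 = 3/8 = 0.375.

0.375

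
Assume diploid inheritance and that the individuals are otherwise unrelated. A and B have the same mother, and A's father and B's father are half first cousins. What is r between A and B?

With two independent routes of shared ancestry, r is the sum of the two contributions.
A and B are related in two ways: half-sibs through their shared mother (r = 1/4) and half second cousins through their fathers (r = 1/64).
r = 1/4 + 1/64 = 0.265625.

0.265625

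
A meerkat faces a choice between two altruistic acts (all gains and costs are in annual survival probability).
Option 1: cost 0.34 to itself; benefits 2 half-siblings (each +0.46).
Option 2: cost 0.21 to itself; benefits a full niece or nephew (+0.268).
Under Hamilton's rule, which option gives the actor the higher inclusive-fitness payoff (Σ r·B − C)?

Option 1: r to a half-sibling = 0.25.
Option 1: Σ r·B − C = (2·0.25·0.46) − 0.34 = -0.11.
Option 2: r to a full niece or nephew = 0.25.
Option 2: Σ r·B − C = (1·0.25·0.268) − 0.21 = -0.143.
Option 1 has the higher net inclusive-fitness payoff.

Option 1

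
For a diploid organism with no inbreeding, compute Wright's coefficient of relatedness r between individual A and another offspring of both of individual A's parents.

0.5

Each parent–offspring link contributes a factor of 1/2, and independent paths through distinct common ancestors add.
Full sibs share both parents — two paths of length 2: r = 2·(1/2)^2 = 1/2.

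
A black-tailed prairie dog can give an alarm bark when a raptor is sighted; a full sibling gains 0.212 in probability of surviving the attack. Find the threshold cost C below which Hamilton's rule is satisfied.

0.106

r to a full sibling = 1/2 (full sibs share both parents — two paths of length 2: r = 2·(1/2)^2 = 1/2).
Hamilton's rule: n·r·B > C, so the trait is favored while C < n·r·B = 1·0.5·0.212 = 0.106.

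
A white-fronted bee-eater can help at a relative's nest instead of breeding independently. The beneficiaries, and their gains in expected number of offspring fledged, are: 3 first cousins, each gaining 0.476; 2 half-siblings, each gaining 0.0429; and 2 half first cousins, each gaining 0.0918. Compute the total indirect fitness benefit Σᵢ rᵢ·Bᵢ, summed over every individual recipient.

r to a first cousin = 0.125 (first cousins share one grandparent pair — two paths of length 4: r = 2·(1/2)^4 = 1/8).
r to a half-sibling = 1/4 (half-sibs share one parent — one path of length 2: r = (1/2)^2 = 1/4).
r to a half first cousin = 0.0625 (half first cousins share one grandparent — one path of length 4: r = (1/2)^4 = 1/16).
Summing one r·B term per recipient: 3·0.125·0.476 + 2·0.25·0.0429 + 2·0.0625·0.0918 = 0.211425.

0.211425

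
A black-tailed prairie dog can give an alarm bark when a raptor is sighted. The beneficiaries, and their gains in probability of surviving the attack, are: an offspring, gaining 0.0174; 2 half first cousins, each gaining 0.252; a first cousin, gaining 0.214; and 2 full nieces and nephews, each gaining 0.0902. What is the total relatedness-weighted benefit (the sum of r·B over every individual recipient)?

r to an offspring = 1/2 (one parent–offspring link: r = (1/2)^1 = 1/2).
r to a half first cousin = 0.0625 (half first cousins share one grandparent — one path of length 4: r = (1/2)^4 = 1/16).
r to a first cousin = 0.125 (first cousins share one grandparent pair — two paths of length 4: r = 2·(1/2)^4 = 1/8).
r to a full niece or nephew = 1/4 (full aunt/uncle↔niece/nephew: two paths of length 3 through the shared grandparent pair: r = 2·(1/2)^3 = 1/4).
Summing one r·B term per recipient: 1·0.5·0.0174 + 2·0.0625·0.252 + 1·0.125·0.214 + 2·0.25·0.0902 = 0.11205.

0.11205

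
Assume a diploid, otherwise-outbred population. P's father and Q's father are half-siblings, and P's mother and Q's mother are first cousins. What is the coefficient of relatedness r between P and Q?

0.09375

With two independent routes of shared ancestry, r is the sum of the two contributions.
P and Q are related in two ways: half first cousins through their fathers (r = 1/16) and second cousins through their mothers (r = 1/32).
r = 1/16 + 1/32 = 0.09375.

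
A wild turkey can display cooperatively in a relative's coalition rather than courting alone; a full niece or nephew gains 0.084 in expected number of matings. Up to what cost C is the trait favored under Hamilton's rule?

r to a full niece or nephew = 0.25 (full aunt/uncle↔niece/nephew: two paths of length 3 through the shared grandparent pair: r = 2·(1/2)^3 = 1/4).
Hamilton's rule: n·r·B > C, so the trait is favored while C < n·r·B = 1·0.25·0.084 = 0.021.

0.021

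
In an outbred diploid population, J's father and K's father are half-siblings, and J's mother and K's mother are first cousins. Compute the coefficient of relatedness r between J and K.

With two independent routes of shared ancestry, r is the sum of the two contributions.
J and K are related in two ways: half first cousins through their fathers (r = 1/16) and second cousins through their mothers (r = 1/32).
r = 1/16 + 1/32 = 3/32 = 0.09375.

0.09375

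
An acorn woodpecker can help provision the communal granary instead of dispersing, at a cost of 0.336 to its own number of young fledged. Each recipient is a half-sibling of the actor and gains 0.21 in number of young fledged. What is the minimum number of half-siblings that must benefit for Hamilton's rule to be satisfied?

r to a half-sibling = 1/4 (half-sibs share one parent — one path of length 2: r = (1/2)^2 = 1/4).
Hamilton's rule: n·r·B > C  ⇒  n > C/(r·B) = 0.336/(0.25·0.21) = 6.4.
The smallest integer exceeding 6.4 is 7.

7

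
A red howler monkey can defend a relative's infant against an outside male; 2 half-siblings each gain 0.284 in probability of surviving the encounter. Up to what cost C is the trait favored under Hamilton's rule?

0.142

r to a half-sibling = 1/4 (half-sibs share one parent — one path of length 2: r = (1/2)^2 = 1/4).
Hamilton's rule: n·r·B > C, so the trait is favored while C < n·r·B = 2·0.25·0.284 = 0.142.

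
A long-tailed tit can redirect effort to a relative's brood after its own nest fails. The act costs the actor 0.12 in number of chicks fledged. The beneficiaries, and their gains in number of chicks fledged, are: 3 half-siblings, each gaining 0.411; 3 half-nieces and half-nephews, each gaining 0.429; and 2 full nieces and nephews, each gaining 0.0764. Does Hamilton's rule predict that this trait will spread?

Hamilton's rule: the trait is favored when the sum of r·B over every recipient exceeds the actor's cost C.
r to a half-sibling = 0.25 (half-sibs share one parent — one path of length 2: r = (1/2)^2 = 1/4).
r to a half-niece or half-nephew = 1/8 (half-aunt/uncle↔niece/nephew: one path of length 3: r = (1/2)^3 = 1/8).
r to a full niece or nephew = 0.25 (full aunt/uncle↔niece/nephew: two paths of length 3 through the shared grandparent pair: r = 2·(1/2)^3 = 1/4).
Summing one r·B term per recipient: 3·0.25·0.411 + 3·0.125·0.429 + 2·0.25·0.0764 = 0.507325.
0.507325 > 0.12: the indirect benefit exceeds the cost.

Yes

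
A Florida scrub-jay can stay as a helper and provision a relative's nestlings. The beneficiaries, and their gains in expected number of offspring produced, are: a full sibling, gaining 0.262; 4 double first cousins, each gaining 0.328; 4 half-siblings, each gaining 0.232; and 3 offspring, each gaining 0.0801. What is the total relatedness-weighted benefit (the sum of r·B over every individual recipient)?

0.81115

r to a full sibling = 1/2 (full sibs share both parents — two paths of length 2: r = 2·(1/2)^2 = 1/2).
r to a double first cousin = 1/4 (double first cousins share both grandparent pairs — four paths of length 4: r = 4·(1/2)^4 = 1/4).
r to a half-sibling = 0.25 (half-sibs share one parent — one path of length 2: r = (1/2)^2 = 1/4).
r to an offspring = 1/2 (one parent–offspring link: r = (1/2)^1 = 1/2).
Summing one r·B term per recipient: 1·0.5·0.262 + 4·0.25·0.328 + 4·0.25·0.232 + 3·0.5·0.0801 = 0.81115.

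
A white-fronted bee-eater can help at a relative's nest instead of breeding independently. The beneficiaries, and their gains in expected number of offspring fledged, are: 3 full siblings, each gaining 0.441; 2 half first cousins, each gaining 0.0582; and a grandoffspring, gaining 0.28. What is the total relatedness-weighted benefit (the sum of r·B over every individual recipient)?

r to a full sibling = 1/2 (full sibs share both parents — two paths of length 2: r = 2·(1/2)^2 = 1/2).
r to a half first cousin = 0.0625 (half first cousins share one grandparent — one path of length 4: r = (1/2)^4 = 1/16).
r to a grandoffspring = 0.25 (two parent–offspring links: r = (1/2)^2 = 1/4).
Summing one r·B term per recipient: 3·0.5·0.441 + 2·0.0625·0.0582 + 1·0.25·0.28 = 0.738775.

0.738775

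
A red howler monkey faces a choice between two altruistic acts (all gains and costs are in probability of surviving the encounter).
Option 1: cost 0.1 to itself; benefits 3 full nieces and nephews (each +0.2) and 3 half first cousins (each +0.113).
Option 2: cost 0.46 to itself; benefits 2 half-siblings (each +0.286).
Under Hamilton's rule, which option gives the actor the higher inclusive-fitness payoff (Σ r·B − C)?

Option 1

Option 1: r to a full niece or nephew = 0.25.
Option 1: r to a half first cousin = 0.0625.
Option 1: Σ r·B − C = (3·0.25·0.2 + 3·0.0625·0.113) − 0.1 = 0.0711875.
Option 2: r to a half-sibling = 0.25.
Option 2: Σ r·B − C = (2·0.25·0.286) − 0.46 = -0.317.
Option 1 has the higher net inclusive-fitness payoff.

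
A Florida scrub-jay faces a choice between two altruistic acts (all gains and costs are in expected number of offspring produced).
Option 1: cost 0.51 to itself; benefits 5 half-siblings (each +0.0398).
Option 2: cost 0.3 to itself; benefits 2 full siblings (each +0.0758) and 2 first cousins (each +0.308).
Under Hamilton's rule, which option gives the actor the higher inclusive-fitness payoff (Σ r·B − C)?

Option 2

Option 1: r to a half-sibling = 0.25.
Option 1: Σ r·B − C = (5·0.25·0.0398) − 0.51 = -0.46025.
Option 2: r to a full sibling = 0.5.
Option 2: r to a first cousin = 0.125.
Option 2: Σ r·B − C = (2·0.5·0.0758 + 2·0.125·0.308) − 0.3 = -0.1472.
Option 2 has the higher net inclusive-fitness payoff.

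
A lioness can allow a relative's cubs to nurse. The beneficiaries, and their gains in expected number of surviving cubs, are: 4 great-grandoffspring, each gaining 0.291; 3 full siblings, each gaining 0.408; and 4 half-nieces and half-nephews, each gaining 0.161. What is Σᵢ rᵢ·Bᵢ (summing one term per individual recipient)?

r to a great-grandoffspring = 0.125 (three parent–offspring links: r = (1/2)^3 = 1/8).
r to a full sibling = 1/2 (full sibs share both parents — two paths of length 2: r = 2·(1/2)^2 = 1/2).
r to a half-niece or half-nephew = 1/8 (half-aunt/uncle↔niece/nephew: one path of length 3: r = (1/2)^3 = 1/8).
Summing one r·B term per recipient: 4·0.125·0.291 + 3·0.5·0.408 + 4·0.125·0.161 = 0.838.

0.838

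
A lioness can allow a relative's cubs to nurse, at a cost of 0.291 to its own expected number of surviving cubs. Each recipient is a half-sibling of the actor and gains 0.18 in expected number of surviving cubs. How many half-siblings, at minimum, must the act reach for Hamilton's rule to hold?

r to a half-sibling = 0.25 (half-sibs share one parent — one path of length 2: r = (1/2)^2 = 1/4).
Hamilton's rule: n·r·B > C  ⇒  n > C/(r·B) = 0.291/(0.25·0.18) = 6.467.
The smallest integer exceeding 6.467 is 7.

7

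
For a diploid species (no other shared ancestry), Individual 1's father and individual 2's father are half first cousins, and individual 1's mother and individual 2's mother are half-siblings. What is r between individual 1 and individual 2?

Relatedness sums over independent paths through distinct common ancestors.
Individual 1 and individual 2 are related in two ways: half second cousins through their fathers (r = 1/64) and half first cousins through their mothers (r = 1/16).
r = 1/64 + 1/16 = 0.078125.

0.078125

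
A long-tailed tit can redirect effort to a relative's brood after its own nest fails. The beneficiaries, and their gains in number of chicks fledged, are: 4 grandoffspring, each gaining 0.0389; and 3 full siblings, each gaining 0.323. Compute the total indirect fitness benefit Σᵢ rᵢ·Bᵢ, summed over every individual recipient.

r to a grandoffspring = 0.25 (two parent–offspring links: r = (1/2)^2 = 1/4).
r to a full sibling = 0.5 (full sibs share both parents — two paths of length 2: r = 2·(1/2)^2 = 1/2).
Summing one r·B term per recipient: 4·0.25·0.0389 + 3·0.5·0.323 = 0.5234.

0.5234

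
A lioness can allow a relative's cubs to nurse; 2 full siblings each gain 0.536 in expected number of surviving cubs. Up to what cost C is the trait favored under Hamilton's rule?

0.536

r to a full sibling = 1/2 (full sibs share both parents — two paths of length 2: r = 2·(1/2)^2 = 1/2).
Hamilton's rule: n·r·B > C, so the trait is favored while C < n·r·B = 2·0.5·0.536 = 0.536.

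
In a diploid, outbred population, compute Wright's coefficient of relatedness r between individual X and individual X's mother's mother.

Each parent–offspring link contributes a factor of 1/2, and independent paths through distinct common ancestors add.
Two parent–offspring links: r = (1/2)^2 = 1/4.

0.25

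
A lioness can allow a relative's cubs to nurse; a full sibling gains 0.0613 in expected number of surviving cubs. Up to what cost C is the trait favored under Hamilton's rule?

0.03065

r to a full sibling = 1/2 (full sibs share both parents — two paths of length 2: r = 2·(1/2)^2 = 1/2).
Hamilton's rule: n·r·B > C, so the trait is favored while C < n·r·B = 1·0.5·0.0613 = 0.03065.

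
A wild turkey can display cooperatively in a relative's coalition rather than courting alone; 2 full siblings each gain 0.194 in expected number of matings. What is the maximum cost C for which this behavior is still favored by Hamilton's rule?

0.194

r to a full sibling = 0.5 (full sibs share both parents — two paths of length 2: r = 2·(1/2)^2 = 1/2).
Hamilton's rule: n·r·B > C, so the trait is favored while C < n·r·B = 2·0.5·0.194 = 0.194.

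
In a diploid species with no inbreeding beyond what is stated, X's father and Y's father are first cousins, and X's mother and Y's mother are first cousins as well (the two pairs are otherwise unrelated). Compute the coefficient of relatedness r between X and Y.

Independent pedigree routes through distinct common ancestors add.
X and Y are related in two ways: second cousins through their fathers (r = 1/32) and second cousins through their mothers (r = 1/32).
r = 1/32 + 1/32 = 1/16 = 0.0625.

0.0625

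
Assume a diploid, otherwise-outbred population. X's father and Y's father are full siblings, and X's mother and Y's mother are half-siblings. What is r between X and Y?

0.1875

Independent pedigree routes through distinct common ancestors add.
X and Y are related in two ways: first cousins through their fathers (r = 1/8) and half first cousins through their mothers (r = 1/16).
r = 1/8 + 1/16 = 3/16 = 0.1875.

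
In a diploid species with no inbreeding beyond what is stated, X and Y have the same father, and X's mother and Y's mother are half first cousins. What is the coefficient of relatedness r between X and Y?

Relatedness sums over independent paths through distinct common ancestors.
X and Y are related in two ways: half-sibs through their shared father (r = 1/4) and half second cousins through their mothers (r = 1/64).
r = 1/4 + 1/64 = 0.265625.

0.265625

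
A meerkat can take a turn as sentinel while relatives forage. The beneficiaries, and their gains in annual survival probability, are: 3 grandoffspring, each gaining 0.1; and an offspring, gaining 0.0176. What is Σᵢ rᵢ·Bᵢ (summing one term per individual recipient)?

r to a grandoffspring = 1/4 (two parent–offspring links: r = (1/2)^2 = 1/4).
r to an offspring = 0.5 (one parent–offspring link: r = (1/2)^1 = 1/2).
Summing one r·B term per recipient: 3·0.25·0.1 + 1·0.5·0.0176 = 0.0838.

0.0838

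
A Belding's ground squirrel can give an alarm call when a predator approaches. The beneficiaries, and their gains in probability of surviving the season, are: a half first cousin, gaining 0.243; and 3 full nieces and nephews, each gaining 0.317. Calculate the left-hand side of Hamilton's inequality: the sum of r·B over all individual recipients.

r to a half first cousin = 0.0625 (half first cousins share one grandparent — one path of length 4: r = (1/2)^4 = 1/16).
r to a full niece or nephew = 1/4 (full aunt/uncle↔niece/nephew: two paths of length 3 through the shared grandparent pair: r = 2·(1/2)^3 = 1/4).
Summing one r·B term per recipient: 1·0.0625·0.243 + 3·0.25·0.317 = 0.2529375.

0.2529375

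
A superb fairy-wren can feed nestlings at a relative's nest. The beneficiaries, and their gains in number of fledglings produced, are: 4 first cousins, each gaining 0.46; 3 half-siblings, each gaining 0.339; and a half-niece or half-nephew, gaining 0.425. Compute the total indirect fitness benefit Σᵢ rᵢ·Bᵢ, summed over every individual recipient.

0.537375

r to a first cousin = 1/8 (first cousins share one grandparent pair — two paths of length 4: r = 2·(1/2)^4 = 1/8).
r to a half-sibling = 1/4 (half-sibs share one parent — one path of length 2: r = (1/2)^2 = 1/4).
r to a half-niece or half-nephew = 1/8 (half-aunt/uncle↔niece/nephew: one path of length 3: r = (1/2)^3 = 1/8).
Summing one r·B term per recipient: 4·0.125·0.46 + 3·0.25·0.339 + 1·0.125·0.425 = 0.537375.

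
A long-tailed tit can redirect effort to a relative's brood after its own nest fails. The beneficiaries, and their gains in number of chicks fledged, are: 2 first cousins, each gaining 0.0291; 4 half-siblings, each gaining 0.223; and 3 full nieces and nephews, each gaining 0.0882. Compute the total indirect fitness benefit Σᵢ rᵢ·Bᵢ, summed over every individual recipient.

0.296425

r to a first cousin = 0.125 (first cousins share one grandparent pair — two paths of length 4: r = 2·(1/2)^4 = 1/8).
r to a half-sibling = 1/4 (half-sibs share one parent — one path of length 2: r = (1/2)^2 = 1/4).
r to a full niece or nephew = 0.25 (full aunt/uncle↔niece/nephew: two paths of length 3 through the shared grandparent pair: r = 2·(1/2)^3 = 1/4).
Summing one r·B term per recipient: 2·0.125·0.0291 + 4·0.25·0.223 + 3·0.25·0.0882 = 0.296425.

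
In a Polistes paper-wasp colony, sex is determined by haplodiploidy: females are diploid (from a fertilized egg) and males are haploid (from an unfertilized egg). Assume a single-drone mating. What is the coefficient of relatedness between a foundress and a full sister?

Haplodiploid full sisters inherit their father's entire haploid genome identically (contributing 1/2) and on average half of their mother's contribution (1/2 · 1/2 = 1/4); r = 1/2 + 1/4 = 3/4.

0.75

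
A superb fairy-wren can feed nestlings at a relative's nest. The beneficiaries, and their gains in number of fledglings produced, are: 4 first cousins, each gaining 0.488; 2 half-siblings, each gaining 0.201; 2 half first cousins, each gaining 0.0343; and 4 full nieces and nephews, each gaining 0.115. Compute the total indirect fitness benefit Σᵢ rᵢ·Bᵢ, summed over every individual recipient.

0.4637875

r to a first cousin = 0.125 (first cousins share one grandparent pair — two paths of length 4: r = 2·(1/2)^4 = 1/8).
r to a half-sibling = 1/4 (half-sibs share one parent — one path of length 2: r = (1/2)^2 = 1/4).
r to a half first cousin = 1/16 (half first cousins share one grandparent — one path of length 4: r = (1/2)^4 = 1/16).
r to a full niece or nephew = 0.25 (full aunt/uncle↔niece/nephew: two paths of length 3 through the shared grandparent pair: r = 2·(1/2)^3 = 1/4).
Summing one r·B term per recipient: 4·0.125·0.488 + 2·0.25·0.201 + 2·0.0625·0.0343 + 4·0.25·0.115 = 0.4637875.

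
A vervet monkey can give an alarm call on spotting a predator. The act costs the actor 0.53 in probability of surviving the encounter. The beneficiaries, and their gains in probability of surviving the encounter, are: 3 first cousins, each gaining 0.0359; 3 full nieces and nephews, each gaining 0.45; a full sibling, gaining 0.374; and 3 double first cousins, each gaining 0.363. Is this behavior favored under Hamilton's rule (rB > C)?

Yes

Hamilton's rule: the trait is favored when the sum of r·B over every recipient exceeds the actor's cost C.
r to a first cousin = 0.125 (first cousins share one grandparent pair — two paths of length 4: r = 2·(1/2)^4 = 1/8).
r to a full niece or nephew = 1/4 (full aunt/uncle↔niece/nephew: two paths of length 3 through the shared grandparent pair: r = 2·(1/2)^3 = 1/4).
r to a full sibling = 1/2 (full sibs share both parents — two paths of length 2: r = 2·(1/2)^2 = 1/2).
r to a double first cousin = 0.25 (double first cousins share both grandparent pairs — four paths of length 4: r = 4·(1/2)^4 = 1/4).
Summing one r·B term per recipient: 3·0.125·0.0359 + 3·0.25·0.45 + 1·0.5·0.374 + 3·0.25·0.363 = 0.8102125.
0.8102125 > 0.53: the indirect benefit exceeds the cost.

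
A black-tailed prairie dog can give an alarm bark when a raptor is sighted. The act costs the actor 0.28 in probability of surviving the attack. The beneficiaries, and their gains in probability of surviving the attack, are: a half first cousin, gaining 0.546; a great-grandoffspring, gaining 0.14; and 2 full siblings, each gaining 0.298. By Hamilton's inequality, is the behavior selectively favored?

Yes

Hamilton's rule: the trait is favored when the sum of r·B over every recipient exceeds the actor's cost C.
r to a half first cousin = 0.0625 (half first cousins share one grandparent — one path of length 4: r = (1/2)^4 = 1/16).
r to a great-grandoffspring = 0.125 (three parent–offspring links: r = (1/2)^3 = 1/8).
r to a full sibling = 1/2 (full sibs share both parents — two paths of length 2: r = 2·(1/2)^2 = 1/2).
Summing one r·B term per recipient: 1·0.0625·0.546 + 1·0.125·0.14 + 2·0.5·0.298 = 0.349625.
0.349625 > 0.28: the indirect benefit exceeds the cost.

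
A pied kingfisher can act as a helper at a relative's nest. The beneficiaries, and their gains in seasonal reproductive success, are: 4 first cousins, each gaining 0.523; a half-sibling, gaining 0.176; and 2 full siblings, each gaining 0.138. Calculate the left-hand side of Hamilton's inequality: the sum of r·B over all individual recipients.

r to a first cousin = 0.125 (first cousins share one grandparent pair — two paths of length 4: r = 2·(1/2)^4 = 1/8).
r to a half-sibling = 1/4 (half-sibs share one parent — one path of length 2: r = (1/2)^2 = 1/4).
r to a full sibling = 1/2 (full sibs share both parents — two paths of length 2: r = 2·(1/2)^2 = 1/2).
Summing one r·B term per recipient: 4·0.125·0.523 + 1·0.25·0.176 + 2·0.5·0.138 = 0.4435.

0.4435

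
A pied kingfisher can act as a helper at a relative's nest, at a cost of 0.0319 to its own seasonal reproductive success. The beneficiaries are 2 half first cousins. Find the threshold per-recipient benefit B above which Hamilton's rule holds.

r to a half first cousin = 0.0625 (half first cousins share one grandparent — one path of length 4: r = (1/2)^4 = 1/16).
Hamilton's rule with n recipients of equal r: n·r·B > C, so B > C/(n·r) = 0.0319/(2·0.0625) = 0.2552.

0.2552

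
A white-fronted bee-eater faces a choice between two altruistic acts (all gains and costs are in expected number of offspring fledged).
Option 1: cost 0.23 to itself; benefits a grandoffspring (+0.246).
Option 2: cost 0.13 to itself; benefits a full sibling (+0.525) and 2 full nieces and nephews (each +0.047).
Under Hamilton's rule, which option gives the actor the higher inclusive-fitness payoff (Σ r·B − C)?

Option 1: r to a grandoffspring = 0.25.
Option 1: Σ r·B − C = (1·0.25·0.246) − 0.23 = -0.1685.
Option 2: r to a full sibling = 0.5.
Option 2: r to a full niece or nephew = 0.25.
Option 2: Σ r·B − C = (1·0.5·0.525 + 2·0.25·0.047) − 0.13 = 0.156.
Option 2 has the higher net inclusive-fitness payoff.

Option 2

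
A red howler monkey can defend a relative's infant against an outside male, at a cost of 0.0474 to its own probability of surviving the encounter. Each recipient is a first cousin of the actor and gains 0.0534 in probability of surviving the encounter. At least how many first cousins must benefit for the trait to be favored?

8

r to a first cousin = 1/8 (first cousins share one grandparent pair — two paths of length 4: r = 2·(1/2)^4 = 1/8).
Hamilton's rule: n·r·B > C  ⇒  n > C/(r·B) = 0.0474/(0.125·0.0534) = 7.101.
The smallest integer exceeding 7.101 is 8.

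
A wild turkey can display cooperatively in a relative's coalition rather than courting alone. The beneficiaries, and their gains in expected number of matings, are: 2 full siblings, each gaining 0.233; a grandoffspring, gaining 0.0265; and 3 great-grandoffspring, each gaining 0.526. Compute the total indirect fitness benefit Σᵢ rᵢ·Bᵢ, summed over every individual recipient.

r to a full sibling = 1/2 (full sibs share both parents — two paths of length 2: r = 2·(1/2)^2 = 1/2).
r to a grandoffspring = 0.25 (two parent–offspring links: r = (1/2)^2 = 1/4).
r to a great-grandoffspring = 1/8 (three parent–offspring links: r = (1/2)^3 = 1/8).
Summing one r·B term per recipient: 2·0.5·0.233 + 1·0.25·0.0265 + 3·0.125·0.526 = 0.436875.

0.436875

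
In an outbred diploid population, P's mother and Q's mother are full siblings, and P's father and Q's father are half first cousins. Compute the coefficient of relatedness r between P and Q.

With two independent routes of shared ancestry, r is the sum of the two contributions.
P and Q are related in two ways: first cousins through their mothers (r = 1/8) and half second cousins through their fathers (r = 1/64).
r = 1/8 + 1/64 = 0.140625.

0.140625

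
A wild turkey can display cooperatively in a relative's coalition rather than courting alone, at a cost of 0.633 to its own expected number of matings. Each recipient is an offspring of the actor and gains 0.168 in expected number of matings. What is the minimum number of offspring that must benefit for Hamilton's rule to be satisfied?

r to an offspring = 1/2 (one parent–offspring link: r = (1/2)^1 = 1/2).
Hamilton's rule: n·r·B > C  ⇒  n > C/(r·B) = 0.633/(0.5·0.168) = 7.536.
The smallest integer exceeding 7.536 is 8.

8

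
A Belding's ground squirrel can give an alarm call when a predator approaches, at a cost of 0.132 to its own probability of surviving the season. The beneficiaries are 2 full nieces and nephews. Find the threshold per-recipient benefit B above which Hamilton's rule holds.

r to a full niece or nephew = 1/4 (full aunt/uncle↔niece/nephew: two paths of length 3 through the shared grandparent pair: r = 2·(1/2)^3 = 1/4).
Hamilton's rule with n recipients of equal r: n·r·B > C, so B > C/(n·r) = 0.132/(2·0.25) = 0.264.

0.264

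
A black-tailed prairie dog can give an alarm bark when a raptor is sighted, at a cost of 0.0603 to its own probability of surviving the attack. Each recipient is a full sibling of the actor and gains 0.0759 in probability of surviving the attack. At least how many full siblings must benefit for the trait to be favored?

r to a full sibling = 1/2 (full sibs share both parents — two paths of length 2: r = 2·(1/2)^2 = 1/2).
Hamilton's rule: n·r·B > C  ⇒  n > C/(r·B) = 0.0603/(0.5·0.0759) = 1.589.
The smallest integer exceeding 1.589 is 2.

2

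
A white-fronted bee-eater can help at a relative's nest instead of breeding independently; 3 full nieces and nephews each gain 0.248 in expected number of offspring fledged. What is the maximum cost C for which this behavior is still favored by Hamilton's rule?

r to a full niece or nephew = 1/4 (full aunt/uncle↔niece/nephew: two paths of length 3 through the shared grandparent pair: r = 2·(1/2)^3 = 1/4).
Hamilton's rule: n·r·B > C, so the trait is favored while C < n·r·B = 3·0.25·0.248 = 0.186.

0.186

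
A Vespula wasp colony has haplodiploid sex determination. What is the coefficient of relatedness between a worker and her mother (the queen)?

0.5

One meiotic link between diploid queen and diploid daughter: r = 1/2.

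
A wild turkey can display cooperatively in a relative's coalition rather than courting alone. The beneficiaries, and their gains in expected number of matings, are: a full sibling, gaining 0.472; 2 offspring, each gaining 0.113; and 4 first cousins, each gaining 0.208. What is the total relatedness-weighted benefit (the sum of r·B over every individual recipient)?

r to a full sibling = 0.5 (full sibs share both parents — two paths of length 2: r = 2·(1/2)^2 = 1/2).
r to an offspring = 1/2 (one parent–offspring link: r = (1/2)^1 = 1/2).
r to a first cousin = 0.125 (first cousins share one grandparent pair — two paths of length 4: r = 2·(1/2)^4 = 1/8).
Summing one r·B term per recipient: 1·0.5·0.472 + 2·0.5·0.113 + 4·0.125·0.208 = 0.453.

0.453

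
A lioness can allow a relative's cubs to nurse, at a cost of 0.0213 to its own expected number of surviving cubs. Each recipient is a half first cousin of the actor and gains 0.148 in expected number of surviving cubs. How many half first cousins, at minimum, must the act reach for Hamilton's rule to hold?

3

r to a half first cousin = 1/16 (half first cousins share one grandparent — one path of length 4: r = (1/2)^4 = 1/16).
Hamilton's rule: n·r·B > C  ⇒  n > C/(r·B) = 0.0213/(0.0625·0.148) = 2.303.
The smallest integer exceeding 2.303 is 3.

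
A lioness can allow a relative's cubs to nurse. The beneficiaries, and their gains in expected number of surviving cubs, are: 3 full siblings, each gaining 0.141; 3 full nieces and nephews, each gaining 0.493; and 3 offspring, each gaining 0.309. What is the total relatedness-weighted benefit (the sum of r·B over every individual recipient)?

r to a full sibling = 0.5 (full sibs share both parents — two paths of length 2: r = 2·(1/2)^2 = 1/2).
r to a full niece or nephew = 0.25 (full aunt/uncle↔niece/nephew: two paths of length 3 through the shared grandparent pair: r = 2·(1/2)^3 = 1/4).
r to an offspring = 0.5 (one parent–offspring link: r = (1/2)^1 = 1/2).
Summing one r·B term per recipient: 3·0.5·0.141 + 3·0.25·0.493 + 3·0.5·0.309 = 1.04475.

1.04475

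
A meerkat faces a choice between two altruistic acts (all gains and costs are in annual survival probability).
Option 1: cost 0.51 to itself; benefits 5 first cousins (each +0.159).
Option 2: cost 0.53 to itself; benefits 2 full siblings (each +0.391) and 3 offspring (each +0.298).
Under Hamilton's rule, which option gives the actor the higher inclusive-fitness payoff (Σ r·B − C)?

Option 2

Option 1: r to a first cousin = 0.125.
Option 1: Σ r·B − C = (5·0.125·0.159) − 0.51 = -0.410625.
Option 2: r to a full sibling = 0.5.
Option 2: r to an offspring = 0.5.
Option 2: Σ r·B − C = (2·0.5·0.391 + 3·0.5·0.298) − 0.53 = 0.308.
Option 2 has the higher net inclusive-fitness payoff.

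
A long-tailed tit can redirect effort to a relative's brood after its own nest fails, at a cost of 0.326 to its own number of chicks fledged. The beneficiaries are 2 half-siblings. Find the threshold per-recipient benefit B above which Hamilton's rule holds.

r to a half-sibling = 1/4 (half-sibs share one parent — one path of length 2: r = (1/2)^2 = 1/4).
Hamilton's rule with n recipients of equal r: n·r·B > C, so B > C/(n·r) = 0.326/(2·0.25) = 0.652.

0.652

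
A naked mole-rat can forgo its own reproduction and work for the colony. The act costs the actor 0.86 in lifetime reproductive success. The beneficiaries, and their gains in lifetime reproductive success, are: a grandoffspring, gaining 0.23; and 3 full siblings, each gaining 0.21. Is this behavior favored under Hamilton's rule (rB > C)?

Hamilton's rule: the trait is favored when the sum of r·B over every recipient exceeds the actor's cost C.
r to a grandoffspring = 1/4 (two parent–offspring links: r = (1/2)^2 = 1/4).
r to a full sibling = 1/2 (full sibs share both parents — two paths of length 2: r = 2·(1/2)^2 = 1/2).
Summing one r·B term per recipient: 1·0.25·0.23 + 3·0.5·0.21 = 0.3725.
0.3725 < 0.86: the indirect benefit is less than the cost.

No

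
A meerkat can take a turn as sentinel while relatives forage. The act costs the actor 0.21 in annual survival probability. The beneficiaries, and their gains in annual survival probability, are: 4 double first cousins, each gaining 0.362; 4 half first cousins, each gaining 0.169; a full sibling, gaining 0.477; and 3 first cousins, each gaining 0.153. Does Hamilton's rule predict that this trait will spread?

Yes

Hamilton's rule: the trait is favored when the sum of r·B over every recipient exceeds the actor's cost C.
r to a double first cousin = 1/4 (double first cousins share both grandparent pairs — four paths of length 4: r = 4·(1/2)^4 = 1/4).
r to a half first cousin = 0.0625 (half first cousins share one grandparent — one path of length 4: r = (1/2)^4 = 1/16).
r to a full sibling = 1/2 (full sibs share both parents — two paths of length 2: r = 2·(1/2)^2 = 1/2).
r to a first cousin = 1/8 (first cousins share one grandparent pair — two paths of length 4: r = 2·(1/2)^4 = 1/8).
Summing one r·B term per recipient: 4·0.25·0.362 + 4·0.0625·0.169 + 1·0.5·0.477 + 3·0.125·0.153 = 0.700125.
0.700125 > 0.21: the indirect benefit exceeds the cost.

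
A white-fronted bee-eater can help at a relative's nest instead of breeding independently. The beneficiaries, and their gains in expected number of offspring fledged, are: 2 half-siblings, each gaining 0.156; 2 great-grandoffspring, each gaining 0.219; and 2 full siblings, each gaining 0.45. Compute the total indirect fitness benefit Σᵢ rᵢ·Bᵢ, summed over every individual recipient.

0.58275

r to a half-sibling = 0.25 (half-sibs share one parent — one path of length 2: r = (1/2)^2 = 1/4).
r to a great-grandoffspring = 0.125 (three parent–offspring links: r = (1/2)^3 = 1/8).
r to a full sibling = 1/2 (full sibs share both parents — two paths of length 2: r = 2·(1/2)^2 = 1/2).
Summing one r·B term per recipient: 2·0.25·0.156 + 2·0.125·0.219 + 2·0.5·0.45 = 0.58275.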